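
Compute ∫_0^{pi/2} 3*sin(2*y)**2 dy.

Use the identity sin^2(2*y) = (1 - cos(4*y))/2.
An antiderivative is F(y) = 3*y/2 - 3*sin(4*y)/8.
Then F(pi/2) - F(0) = (3*pi/4) - (0) = 3*pi/4.

3*pi/4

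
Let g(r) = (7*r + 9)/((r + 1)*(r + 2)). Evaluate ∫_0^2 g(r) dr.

2*log(3) + 5*log(2)

Factor the denominator: r**2 + 3*r + 2 = (r + 2)(r + 1).
Partial fractions: (7*r + 9)/((r + 1)*(r + 2)) = 5/(r + 2) + 2/(r + 1).
An antiderivative is F(r) = 2*log(r + 1) + 5*log(r + 2).
Then F(2) - F(0) = (2*log(3) + 10*log(2)) - (log(32)) = 2*log(3) + 5*log(2).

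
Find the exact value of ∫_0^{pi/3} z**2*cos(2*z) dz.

Integrate by parts twice (u = z^2, dv = cos(2*z) dz).
An antiderivative is F(z) = z**2*sin(2*z)/2 + z*cos(2*z)/2 - sin(2*z)/4.
Then F(pi/3) - F(0) = (-pi/12 - sqrt(3)/8 + sqrt(3)*pi**2/36) - (0) = -pi/12 - sqrt(3)/8 + sqrt(3)*pi**2/36.

-pi/12 - sqrt(3)/8 + sqrt(3)*pi**2/36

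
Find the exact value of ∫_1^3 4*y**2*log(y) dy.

-104/9 + 36*log(3)

Integrate by parts once (u = ln y, dv = 4*y**2 dy).
An antiderivative is F(y) = 4*y**3*(3*log(y) - 1)/9.
Then F(3) - F(1) = (-12 + 36*log(3)) - (-4/9) = -104/9 + 36*log(3).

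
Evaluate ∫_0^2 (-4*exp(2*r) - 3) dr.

-2*exp(4) - 4

An antiderivative is F(r) = -2*exp(2*r) - 3*r.
Then F(2) - F(0) = (-2*exp(4) - 6) - (-2) = -2*exp(4) - 4.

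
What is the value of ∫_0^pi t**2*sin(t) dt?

-4 + pi**2

Integrate by parts twice (u = t^2, dv = sin(t) dt).
An antiderivative is F(t) = -t**2*cos(t) + 2*t*sin(t) + 2*cos(t).
Then F(pi) - F(0) = (-2 + pi**2) - (2) = -4 + pi**2.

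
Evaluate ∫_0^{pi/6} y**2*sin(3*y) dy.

-2/27 + pi/27

Integrate by parts twice (u = y^2, dv = sin(3*y) dy).
An antiderivative is F(y) = -y**2*cos(3*y)/3 + 2*y*sin(3*y)/9 + 2*cos(3*y)/27.
Then F(pi/6) - F(0) = (pi/27) - (2/27) = -2/27 + pi/27.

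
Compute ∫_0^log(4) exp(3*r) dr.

21

Let u = exp(r), so du = exp(r) dr. When r = 0, u = 1; when r = log(4), u = 4.
The integral becomes ∫ u**2 du from 1 to 4, with antiderivative u**3/3.
Back in r: F(r) = exp(3*r)/3.
Then F(log(4)) - F(0) = (64/3) - (1/3) = 21.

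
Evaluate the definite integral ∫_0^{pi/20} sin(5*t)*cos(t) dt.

-sqrt(5)/32 - sqrt(10 - 2*sqrt(5))/48 + 17/96

Use the identity sin(5*t)cos(t) = [sin(6*t) + sin(4*t)]/2.
An antiderivative is F(t) = -cos(4*t)/8 - cos(6*t)/12.
Then F(pi/20) - F(0) = (-sqrt(5)/32 - sqrt(10 - 2*sqrt(5))/48 - 1/32) - (-5/24) = -sqrt(5)/32 - sqrt(10 - 2*sqrt(5))/48 + 17/96.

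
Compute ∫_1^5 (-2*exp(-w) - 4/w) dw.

-4*log(5) - 2*exp(-1) + 2*exp(-5)

An antiderivative is F(w) = -4*log(w) + 2*exp(-w).
Then F(5) - F(1) = (-4*log(5) + 2*exp(-5)) - (2*exp(-1)) = -4*log(5) - 2*exp(-1) + 2*exp(-5).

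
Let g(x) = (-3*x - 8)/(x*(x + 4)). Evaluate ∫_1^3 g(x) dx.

Factor the denominator: x**2 + 4*x = (x + 4)x.
Partial fractions: (-3*x - 8)/(x*(x + 4)) = -1/(x + 4) - 2/x.
An antiderivative is F(x) = -2*log(x) - log(x + 4).
Then F(3) - F(1) = (-log(63)) - (-log(5)) = log(5/63).

log(5/63)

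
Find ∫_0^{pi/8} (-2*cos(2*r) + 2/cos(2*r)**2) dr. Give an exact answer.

1 - sqrt(2)/2

An antiderivative is F(r) = -sin(2*r) + tan(2*r).
Then F(pi/8) - F(0) = (1 - sqrt(2)/2) - (0) = 1 - sqrt(2)/2.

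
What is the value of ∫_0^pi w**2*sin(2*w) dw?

Integrate by parts twice (u = w^2, dv = sin(2*w) dw).
An antiderivative is F(w) = -w**2*cos(2*w)/2 + w*sin(2*w)/2 + cos(2*w)/4.
Then F(pi) - F(0) = (1/4 - pi**2/2) - (1/4) = -pi**2/2.

-pi**2/2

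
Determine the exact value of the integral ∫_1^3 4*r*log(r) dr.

Integrate by parts once (u = ln r, dv = 4*r dr).
An antiderivative is F(r) = r**2*(2*log(r) - 1).
Then F(3) - F(1) = (-9 + 18*log(3)) - (-1) = -8 + 18*log(3).

-8 + 18*log(3)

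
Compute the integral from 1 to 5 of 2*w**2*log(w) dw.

-248/9 + 250*log(5)/3

Integrate by parts once (u = ln w, dv = 2*w**2 dw).
An antiderivative is F(w) = 2*w**3*(3*log(w) - 1)/9.
Then F(5) - F(1) = (-250/9 + 250*log(5)/3) - (-2/9) = -248/9 + 250*log(5)/3.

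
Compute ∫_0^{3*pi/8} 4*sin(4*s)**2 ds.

Use the identity sin^2(4*s) = (1 - cos(8*s))/2.
An antiderivative is F(s) = 2*s - sin(8*s)/4.
Then F(3*pi/8) - F(0) = (3*pi/4) - (0) = 3*pi/4.

3*pi/4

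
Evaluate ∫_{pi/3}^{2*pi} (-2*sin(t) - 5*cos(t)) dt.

An antiderivative is F(t) = -5*sin(t) + 2*cos(t).
Then F(2*pi) - F(pi/3) = (2) - (1 - 5*sqrt(3)/2) = 1 + 5*sqrt(3)/2.

1 + 5*sqrt(3)/2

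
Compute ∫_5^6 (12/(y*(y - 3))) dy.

-8*log(2) + 4*log(5)

Factor the denominator: y**2 - 3*y = y(y - 3).
Partial fractions: 12/(y*(y - 3)) = -4/y + 4/(y - 3).
An antiderivative is F(y) = -4*log(y) + 4*log(y - 3).
Then F(6) - F(5) = (-log(16)) - (-4*log(5) + 4*log(2)) = -8*log(2) + 4*log(5).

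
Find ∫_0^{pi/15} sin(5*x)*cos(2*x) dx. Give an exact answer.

Use the identity sin(5*x)cos(2*x) = [sin(7*x) + sin(3*x)]/2.
An antiderivative is F(x) = -cos(3*x)/6 - cos(7*x)/14.
Then F(pi/15) - F(0) = (-11*sqrt(5)/336 - sqrt(30 - 6*sqrt(5))/112 - 11/336) - (-5/21) = -11*sqrt(5)/336 - sqrt(30 - 6*sqrt(5))/112 + 23/112.

-11*sqrt(5)/336 - sqrt(30 - 6*sqrt(5))/112 + 23/112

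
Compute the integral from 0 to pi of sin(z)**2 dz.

Use the identity sin^2(z) = (1 - cos(2*z))/2.
An antiderivative is F(z) = z/2 - sin(2*z)/4.
Then F(pi) - F(0) = (pi/2) - (0) = pi/2.

pi/2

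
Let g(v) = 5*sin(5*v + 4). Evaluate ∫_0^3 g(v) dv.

-cos(19) + cos(4)

Let u = 5*v + 4, so du = 5 dv. When v = 0, u = 4; when v = 3, u = 19.
The integral becomes ∫ sin(u) du from 4 to 19, with antiderivative -cos(u).
Back in v: F(v) = -cos(5*v + 4).
Then F(3) - F(0) = (-cos(19)) - (-cos(4)) = -cos(19) + cos(4).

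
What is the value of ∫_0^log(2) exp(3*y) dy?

7/3

Let u = exp(y), so du = exp(y) dy. When y = 0, u = 1; when y = log(2), u = 2.
The integral becomes ∫ u**2 du from 1 to 2, with antiderivative u**3/3.
Back in y: F(y) = exp(3*y)/3.
Then F(log(2)) - F(0) = (8/3) - (1/3) = 7/3.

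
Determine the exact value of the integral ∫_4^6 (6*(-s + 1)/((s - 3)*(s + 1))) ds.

-3*log(7) - 3*log(3) + 3*log(5)

Factor the denominator: s**2 - 2*s - 3 = (s + 1)(s - 3).
Partial fractions: 6*(-s + 1)/((s - 3)*(s + 1)) = -3/(s + 1) - 3/(s - 3).
An antiderivative is F(s) = -3*log(s - 3) - 3*log(s + 1).
Then F(6) - F(4) = (-3*log(7) - 3*log(3)) - (-3*log(5)) = -3*log(7) - 3*log(3) + 3*log(5).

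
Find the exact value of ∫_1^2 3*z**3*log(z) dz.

Integrate by parts once (u = ln z, dv = 3*z**3 dz).
An antiderivative is F(z) = 3*z**4*(4*log(z) - 1)/16.
Then F(2) - F(1) = (-3 + 12*log(2)) - (-3/16) = -45/16 + 12*log(2).

-45/16 + 12*log(2)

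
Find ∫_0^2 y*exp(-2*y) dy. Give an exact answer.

(-5 + exp(4))*exp(-4)/4

Integrate by parts once (u = y, dv = exp(-2*y) dy).
An antiderivative is F(y) = (-2*y - 1)*exp(-2*y)/4.
Then F(2) - F(0) = (-5*exp(-4)/4) - (-1/4) = (-5 + exp(4))*exp(-4)/4.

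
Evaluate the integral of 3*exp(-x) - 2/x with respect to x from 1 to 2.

An antiderivative is F(x) = -2*log(x) - 3*exp(-x).
Then F(2) - F(1) = (-2*log(2) - 3*exp(-2)) - (-3*exp(-1)) = -2*log(2) - 3*exp(-2) + 3*exp(-1).

-2*log(2) - 3*exp(-2) + 3*exp(-1)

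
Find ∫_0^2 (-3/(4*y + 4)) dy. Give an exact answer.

-3*log(3)/4

An antiderivative is F(y) = -3*log(4*y + 4)/4.
Then F(2) - F(0) = (-3*log(12)/4) - (-3*log(2)/2) = -3*log(3)/4.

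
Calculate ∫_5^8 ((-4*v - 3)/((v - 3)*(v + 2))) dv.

-4*log(5) + 2*log(2) + log(7)

Factor the denominator: v**2 - v - 6 = (v + 2)(v - 3).
Partial fractions: (-4*v - 3)/((v - 3)*(v + 2)) = -1/(v + 2) - 3/(v - 3).
An antiderivative is F(v) = -3*log(v - 3) - log(v + 2).
Then F(8) - F(5) = (-4*log(5) - log(2)) - (-log(56)) = -4*log(5) + 2*log(2) + log(7).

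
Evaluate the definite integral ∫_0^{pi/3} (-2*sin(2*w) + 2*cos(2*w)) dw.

An antiderivative is F(w) = sin(2*w) + cos(2*w).
Then F(pi/3) - F(0) = (-1/2 + sqrt(3)/2) - (1) = -3/2 + sqrt(3)/2.

-3/2 + sqrt(3)/2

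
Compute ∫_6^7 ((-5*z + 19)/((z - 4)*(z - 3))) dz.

Factor the denominator: z**2 - 7*z + 12 = (z - 3)(z - 4).
Partial fractions: (-5*z + 19)/((z - 4)*(z - 3)) = -4/(z - 3) - 1/(z - 4).
An antiderivative is F(z) = -log(z - 4) - 4*log(z - 3).
Then F(7) - F(6) = (-8*log(2) - log(3)) - (-4*log(3) - log(2)) = -7*log(2) + 3*log(3).

-7*log(2) + 3*log(3)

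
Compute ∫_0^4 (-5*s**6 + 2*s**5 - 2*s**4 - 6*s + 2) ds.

By the power rule, an antiderivative is F(s) = -5*s**7/7 + s**6/3 - 2*s**5/5 - 3*s**2 + 2*s.
Then F(4) - F(0) = (-1132648/105) - (0) = -1132648/105.

-1132648/105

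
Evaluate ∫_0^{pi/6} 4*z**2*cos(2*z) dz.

-sqrt(3)/2 + sqrt(3)*pi**2/36 + pi/6

Integrate by parts twice (u = z^2, dv = 4*cos(2*z) dz).
An antiderivative is F(z) = 2*z**2*sin(2*z) + 2*z*cos(2*z) - sin(2*z).
Then F(pi/6) - F(0) = (-sqrt(3)/2 + sqrt(3)*pi**2/36 + pi/6) - (0) = -sqrt(3)/2 + sqrt(3)*pi**2/36 + pi/6.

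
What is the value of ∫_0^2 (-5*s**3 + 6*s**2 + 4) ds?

By the power rule, an antiderivative is F(s) = -5*s**4/4 + 2*s**3 + 4*s.
Then F(2) - F(0) = (4) - (0) = 4.

4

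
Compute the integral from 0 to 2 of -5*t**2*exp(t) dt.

10 - 10*exp(2)

Integrate by parts twice (u = t^2, dv = -5*exp(t) dt).
An antiderivative is F(t) = (-5*t**2 + 10*t - 10)*exp(t).
Then F(2) - F(0) = (-10*exp(2)) - (-10) = 10 - 10*exp(2).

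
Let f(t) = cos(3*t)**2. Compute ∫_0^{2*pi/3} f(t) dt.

Use the identity cos^2(3*t) = (1 + cos(6*t))/2.
An antiderivative is F(t) = t/2 + sin(6*t)/12.
Then F(2*pi/3) - F(0) = (pi/3) - (0) = pi/3.

pi/3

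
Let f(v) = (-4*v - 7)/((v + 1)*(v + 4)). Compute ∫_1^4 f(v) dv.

-8*log(2) + 2*log(5)

Factor the denominator: v**2 + 5*v + 4 = (v + 4)(v + 1).
Partial fractions: (-4*v - 7)/((v + 1)*(v + 4)) = -3/(v + 4) - 1/(v + 1).
An antiderivative is F(v) = -log(v + 1) - 3*log(v + 4).
Then F(4) - F(1) = (-9*log(2) - log(5)) - (-3*log(5) - log(2)) = -8*log(2) + 2*log(5).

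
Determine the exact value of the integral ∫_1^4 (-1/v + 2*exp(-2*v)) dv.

(-log(4**exp(8)) - 1 + exp(6))*exp(-8)

An antiderivative is F(v) = -log(v) - exp(-2*v).
Then F(4) - F(1) = ((-log(4**exp(8)) - 1)*exp(-8)) - (-exp(-2)) = (-log(4**exp(8)) - 1 + exp(6))*exp(-8).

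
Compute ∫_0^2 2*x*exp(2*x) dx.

1/2 + 3*exp(4)/2

Integrate by parts once (u = x, dv = 2*exp(2*x) dx).
An antiderivative is F(x) = (2*x - 1)*exp(2*x)/2.
Then F(2) - F(0) = (3*exp(4)/2) - (-1/2) = 1/2 + 3*exp(4)/2.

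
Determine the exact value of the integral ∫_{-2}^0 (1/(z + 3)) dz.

An antiderivative is F(z) = log(z + 3).
Then F(0) - F(-2) = (log(3)) - (0) = log(3).

log(3)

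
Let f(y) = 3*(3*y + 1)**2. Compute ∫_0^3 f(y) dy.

333

Let u = 3*y + 1, so du = 3 dy. When y = 0, u = 1; when y = 3, u = 10.
The integral becomes ∫ u**2 du from 1 to 10, with antiderivative u**3/3.
Back in y: F(y) = (3*y + 1)**3/3.
Then F(3) - F(0) = (1000/3) - (1/3) = 333.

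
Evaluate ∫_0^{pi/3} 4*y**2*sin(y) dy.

Integrate by parts twice (u = y^2, dv = 4*sin(y) dy).
An antiderivative is F(y) = -4*y**2*cos(y) + 8*y*sin(y) + 8*cos(y).
Then F(pi/3) - F(0) = (-2*pi**2/9 + 4 + 4*sqrt(3)*pi/3) - (8) = -4 - 2*pi**2/9 + 4*sqrt(3)*pi/3.

-4 - 2*pi**2/9 + 4*sqrt(3)*pi/3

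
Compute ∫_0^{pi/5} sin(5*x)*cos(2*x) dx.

Use the identity sin(5*x)cos(2*x) = [sin(7*x) + sin(3*x)]/2.
An antiderivative is F(x) = -cos(3*x)/6 - cos(7*x)/14.
Then F(pi/5) - F(0) = (-5/84 + 5*sqrt(5)/84) - (-5/21) = 5*sqrt(5)/84 + 5/28.

5*sqrt(5)/84 + 5/28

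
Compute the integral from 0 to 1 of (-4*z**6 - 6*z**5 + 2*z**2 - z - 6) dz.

-311/42

By the power rule, an antiderivative is F(z) = -4*z**7/7 - z**6 + 2*z**3/3 - z**2/2 - 6*z.
Then F(1) - F(0) = (-311/42) - (0) = -311/42.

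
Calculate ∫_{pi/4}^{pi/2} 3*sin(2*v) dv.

An antiderivative is F(v) = -3*cos(2*v)/2.
Then F(pi/2) - F(pi/4) = (3/2) - (0) = 3/2.

3/2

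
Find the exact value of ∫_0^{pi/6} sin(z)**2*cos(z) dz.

Let u = sin(z), so du = cos(z) dz. When z = 0, u = 0; when z = pi/6, u = 1/2.
The integral becomes ∫ u**2 du from 0 to 1/2, with antiderivative u**3/3.
Back in z: F(z) = sin(z)**3/3.
Then F(pi/6) - F(0) = (1/24) - (0) = 1/24.

1/24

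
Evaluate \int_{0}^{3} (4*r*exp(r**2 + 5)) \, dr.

Let u = r**2 + 5, so du = 2*r dr. When r = 0, u = 5; when r = 3, u = 14.
The integral becomes 2·∫ exp(u) du from 5 to 14, with antiderivative 2*exp(u).
Back in r: F(r) = 2*exp(r**2 + 5).
Then F(3) - F(0) = (2*exp(14)) - (2*exp(5)) = -2*(1 - exp(9))*exp(5).

-2*(1 - exp(9))*exp(5)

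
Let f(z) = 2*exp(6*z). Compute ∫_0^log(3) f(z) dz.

728/3

Let u = exp(z), so du = exp(z) dz. When z = 0, u = 1; when z = log(3), u = 3.
The integral becomes 2·∫ u**5 du from 1 to 3, with antiderivative u**6/3.
Back in z: F(z) = exp(6*z)/3.
Then F(log(3)) - F(0) = (243) - (1/3) = 728/3.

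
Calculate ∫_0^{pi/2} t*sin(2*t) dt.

Integrate by parts once (u = t, dv = sin(2*t) dt).
An antiderivative is F(t) = -t*cos(2*t)/2 + sin(2*t)/4.
Then F(pi/2) - F(0) = (pi/4) - (0) = pi/4.

pi/4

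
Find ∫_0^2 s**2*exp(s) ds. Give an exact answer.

Integrate by parts twice (u = s^2, dv = exp(s) ds).
An antiderivative is F(s) = (s**2 - 2*s + 2)*exp(s).
Then F(2) - F(0) = (2*exp(2)) - (2) = -2 + 2*exp(2).

-2 + 2*exp(2)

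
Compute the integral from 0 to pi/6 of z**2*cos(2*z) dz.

-sqrt(3)/8 + sqrt(3)*pi**2/144 + pi/24

Integrate by parts twice (u = z^2, dv = cos(2*z) dz).
An antiderivative is F(z) = z**2*sin(2*z)/2 + z*cos(2*z)/2 - sin(2*z)/4.
Then F(pi/6) - F(0) = (-sqrt(3)/8 + sqrt(3)*pi**2/144 + pi/24) - (0) = -sqrt(3)/8 + sqrt(3)*pi**2/144 + pi/24.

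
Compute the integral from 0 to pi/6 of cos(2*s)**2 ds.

sqrt(3)/16 + pi/12

Use the identity cos^2(2*s) = (1 + cos(4*s))/2.
An antiderivative is F(s) = s/2 + sin(4*s)/8.
Then F(pi/6) - F(0) = (sqrt(3)/16 + pi/12) - (0) = sqrt(3)/16 + pi/12.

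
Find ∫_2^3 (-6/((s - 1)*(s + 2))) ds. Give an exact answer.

log(25/64)

Factor the denominator: s**2 + s - 2 = (s + 2)(s - 1).
Partial fractions: -6/((s - 1)*(s + 2)) = 2/(s + 2) - 2/(s - 1).
An antiderivative is F(s) = -2*log(s - 1) + 2*log(s + 2).
Then F(3) - F(2) = (log(25/4)) - (log(16)) = log(25/64).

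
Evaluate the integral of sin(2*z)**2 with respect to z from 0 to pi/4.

pi/8

Use the identity sin^2(2*z) = (1 - cos(4*z))/2.
An antiderivative is F(z) = z/2 - sin(4*z)/8.
Then F(pi/4) - F(0) = (pi/8) - (0) = pi/8.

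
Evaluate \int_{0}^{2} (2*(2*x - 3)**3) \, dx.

-20

Let u = 2*x - 3, so du = 2 dx. When x = 0, u = -3; when x = 2, u = 1.
The integral becomes ∫ u**3 du from -3 to 1, with antiderivative u**4/4.
Back in x: F(x) = (2*x - 3)**4/4.
Then F(2) - F(0) = (1/4) - (81/4) = -20.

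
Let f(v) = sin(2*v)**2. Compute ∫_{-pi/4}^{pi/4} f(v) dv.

pi/4

Use the identity sin^2(2*v) = (1 - cos(4*v))/2.
An antiderivative is F(v) = v/2 - sin(4*v)/8.
Then F(pi/4) - F(-pi/4) = (pi/8) - (-pi/8) = pi/4.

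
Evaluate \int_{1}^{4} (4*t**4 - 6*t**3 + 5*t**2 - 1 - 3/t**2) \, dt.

By the power rule, an antiderivative is F(t) = 4*t**5/5 - 3*t**4/2 + 5*t**3/3 - t + 3/t.
Then F(4) - F(1) = (32317/60) - (89/30) = 10713/20.

10713/20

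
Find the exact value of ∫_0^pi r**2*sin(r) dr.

-4 + pi**2

Integrate by parts twice (u = r^2, dv = sin(r) dr).
An antiderivative is F(r) = -r**2*cos(r) + 2*r*sin(r) + 2*cos(r).
Then F(pi) - F(0) = (-2 + pi**2) - (2) = -4 + pi**2.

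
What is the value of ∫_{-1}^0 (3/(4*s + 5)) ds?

3*log(5)/4

An antiderivative is F(s) = 3*log(4*s + 5)/4.
Then F(0) - F(-1) = (3*log(5)/4) - (0) = 3*log(5)/4.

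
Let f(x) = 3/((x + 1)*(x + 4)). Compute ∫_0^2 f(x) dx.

Factor the denominator: x**2 + 5*x + 4 = (x + 4)(x + 1).
Partial fractions: 3/((x + 1)*(x + 4)) = -1/(x + 4) + 1/(x + 1).
An antiderivative is F(x) = log(x + 1) - log(x + 4).
Then F(2) - F(0) = (-log(2)) - (-log(4)) = log(2).

log(2)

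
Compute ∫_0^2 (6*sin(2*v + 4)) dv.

Let u = 2*v + 4, so du = 2 dv. When v = 0, u = 4; when v = 2, u = 8.
The integral becomes 3·∫ sin(u) du from 4 to 8, with antiderivative -3*cos(u).
Back in v: F(v) = -3*cos(2*v + 4).
Then F(2) - F(0) = (-3*cos(8)) - (-3*cos(4)) = 3*cos(4) - 3*cos(8).

3*cos(4) - 3*cos(8)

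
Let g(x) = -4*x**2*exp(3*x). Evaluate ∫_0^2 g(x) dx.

8/27 - 104*exp(6)/27

Integrate by parts twice (u = x^2, dv = -4*exp(3*x) dx).
An antiderivative is F(x) = (-36*x**2 + 24*x - 8)*exp(3*x)/27.
Then F(2) - F(0) = (-104*exp(6)/27) - (-8/27) = 8/27 - 104*exp(6)/27.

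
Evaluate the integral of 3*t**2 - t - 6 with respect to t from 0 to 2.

-6

By the power rule, an antiderivative is F(t) = t**3 - t**2/2 - 6*t.
Then F(2) - F(0) = (-6) - (0) = -6.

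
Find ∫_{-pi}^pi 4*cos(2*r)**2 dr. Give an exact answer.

Use the identity cos^2(2*r) = (1 + cos(4*r))/2.
An antiderivative is F(r) = 2*r + sin(4*r)/2.
Then F(pi) - F(-pi) = (2*pi) - (-2*pi) = 4*pi.

4*pi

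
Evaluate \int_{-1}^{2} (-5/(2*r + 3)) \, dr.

-5*log(7)/2

An antiderivative is F(r) = -5*log(2*r + 3)/2.
Then F(2) - F(-1) = (-5*log(7)/2) - (0) = -5*log(7)/2.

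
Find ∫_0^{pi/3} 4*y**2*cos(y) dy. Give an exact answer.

Integrate by parts twice (u = y^2, dv = 4*cos(y) dy).
An antiderivative is F(y) = 4*y**2*sin(y) + 8*y*cos(y) - 8*sin(y).
Then F(pi/3) - F(0) = (-4*sqrt(3) + 2*sqrt(3)*pi**2/9 + 4*pi/3) - (0) = -4*sqrt(3) + 2*sqrt(3)*pi**2/9 + 4*pi/3.

-4*sqrt(3) + 2*sqrt(3)*pi**2/9 + 4*pi/3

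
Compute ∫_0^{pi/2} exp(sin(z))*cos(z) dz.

Let u = sin(z), so du = cos(z) dz. When z = 0, u = 0; when z = pi/2, u = 1.
The integral becomes ∫ exp(u) du from 0 to 1, with antiderivative exp(u).
Back in z: F(z) = exp(sin(z)).
Then F(pi/2) - F(0) = (E) - (1) = -1 + E.

-1 + E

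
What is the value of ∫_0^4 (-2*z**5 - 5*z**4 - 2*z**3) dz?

-7552/3

By the power rule, an antiderivative is F(z) = -z**6/3 - z**5 - z**4/2.
Then F(4) - F(0) = (-7552/3) - (0) = -7552/3.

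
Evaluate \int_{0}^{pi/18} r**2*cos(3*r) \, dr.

Integrate by parts twice (u = r^2, dv = cos(3*r) dr).
An antiderivative is F(r) = r**2*sin(3*r)/3 + 2*r*cos(3*r)/9 - 2*sin(3*r)/27.
Then F(pi/18) - F(0) = (-1/27 + pi**2/1944 + sqrt(3)*pi/162) - (0) = -1/27 + pi**2/1944 + sqrt(3)*pi/162.

-1/27 + pi**2/1944 + sqrt(3)*pi/162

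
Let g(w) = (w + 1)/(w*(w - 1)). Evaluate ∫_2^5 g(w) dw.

log(32/5)

Factor the denominator: w**2 - w = w(w - 1).
Partial fractions: (w + 1)/(w*(w - 1)) = -1/w + 2/(w - 1).
An antiderivative is F(w) = -log(w) + 2*log(w - 1).
Then F(5) - F(2) = (log(16/5)) - (-log(2)) = log(32/5).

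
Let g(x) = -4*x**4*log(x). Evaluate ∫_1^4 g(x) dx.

Integrate by parts once (u = ln x, dv = -4*x**4 dx).
An antiderivative is F(x) = -4*x**5*(5*log(x) - 1)/25.
Then F(4) - F(1) = (4096/25 - 8192*log(2)/5) - (4/25) = 4092/25 - 8192*log(2)/5.

4092/25 - 8192*log(2)/5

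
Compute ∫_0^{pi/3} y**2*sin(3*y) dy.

-4/27 + pi**2/27

Integrate by parts twice (u = y^2, dv = sin(3*y) dy).
An antiderivative is F(y) = -y**2*cos(3*y)/3 + 2*y*sin(3*y)/9 + 2*cos(3*y)/27.
Then F(pi/3) - F(0) = (-2/27 + pi**2/27) - (2/27) = -4/27 + pi**2/27.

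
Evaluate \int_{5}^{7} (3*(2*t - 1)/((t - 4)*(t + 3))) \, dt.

Factor the denominator: t**2 - t - 12 = (t + 3)(t - 4).
Partial fractions: 3*(2*t - 1)/((t - 4)*(t + 3)) = 3/(t + 3) + 3/(t - 4).
An antiderivative is F(t) = 3*log(t - 4) + 3*log(t + 3).
Then F(7) - F(5) = (3*log(2) + 3*log(3) + 3*log(5)) - (9*log(2)) = -6*log(2) + 3*log(3) + 3*log(5).

-6*log(2) + 3*log(3) + 3*log(5)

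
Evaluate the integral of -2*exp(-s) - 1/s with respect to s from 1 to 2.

An antiderivative is F(s) = -log(s) + 2*exp(-s).
Then F(2) - F(1) = (-log(2) + 2*exp(-2)) - (2*exp(-1)) = -2*exp(-1) - log(2) + 2*exp(-2).

-2*exp(-1) - log(2) + 2*exp(-2)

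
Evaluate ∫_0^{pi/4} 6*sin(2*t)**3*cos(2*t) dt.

3/4

Let u = sin(2*t), so du = 2*cos(2*t) dt. When t = 0, u = 0; when t = pi/4, u = 1.
The integral becomes 3·∫ u**3 du from 0 to 1, with antiderivative 3*u**4/4.
Back in t: F(t) = 3*sin(2*t)**4/4.
Then F(pi/4) - F(0) = (3/4) - (0) = 3/4.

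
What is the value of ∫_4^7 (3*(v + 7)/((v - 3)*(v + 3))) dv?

-2*log(5) + 2*log(7) + 8*log(2)

Factor the denominator: v**2 - 9 = (v + 3)(v - 3).
Partial fractions: 3*(v + 7)/((v - 3)*(v + 3)) = -2/(v + 3) + 5/(v - 3).
An antiderivative is F(v) = 5*log(v - 3) - 2*log(v + 3).
Then F(7) - F(4) = (-2*log(5) + 8*log(2)) - (-log(49)) = -2*log(5) + 2*log(7) + 8*log(2).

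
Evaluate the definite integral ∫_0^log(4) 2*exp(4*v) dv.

255/2

Let u = exp(v), so du = exp(v) dv. When v = 0, u = 1; when v = log(4), u = 4.
The integral becomes 2·∫ u**3 du from 1 to 4, with antiderivative u**4/2.
Back in v: F(v) = exp(4*v)/2.
Then F(log(4)) - F(0) = (128) - (1/2) = 255/2.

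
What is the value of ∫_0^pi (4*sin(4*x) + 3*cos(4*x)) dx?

An antiderivative is F(x) = 3*sin(4*x)/4 - cos(4*x).
Then F(pi) - F(0) = (-1) - (-1) = 0.

0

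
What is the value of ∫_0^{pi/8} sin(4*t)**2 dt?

Use the identity sin^2(4*t) = (1 - cos(8*t))/2.
An antiderivative is F(t) = t/2 - sin(8*t)/16.
Then F(pi/8) - F(0) = (pi/16) - (0) = pi/16.

pi/16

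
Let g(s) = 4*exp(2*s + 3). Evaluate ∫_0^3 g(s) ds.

-2*(1 - exp(6))*exp(3)

Let u = 2*s + 3, so du = 2 ds. When s = 0, u = 3; when s = 3, u = 9.
The integral becomes 2·∫ exp(u) du from 3 to 9, with antiderivative 2*exp(u).
Back in s: F(s) = 2*exp(2*s + 3).
Then F(3) - F(0) = (2*exp(9)) - (2*exp(3)) = -2*(1 - exp(6))*exp(3).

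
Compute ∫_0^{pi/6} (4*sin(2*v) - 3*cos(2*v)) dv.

An antiderivative is F(v) = -3*sin(2*v)/2 - 2*cos(2*v).
Then F(pi/6) - F(0) = (-3*sqrt(3)/4 - 1) - (-2) = 1 - 3*sqrt(3)/4.

1 - 3*sqrt(3)/4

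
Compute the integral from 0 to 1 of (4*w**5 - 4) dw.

-10/3

By the power rule, an antiderivative is F(w) = 2*w**6/3 - 4*w.
Then F(1) - F(0) = (-10/3) - (0) = -10/3.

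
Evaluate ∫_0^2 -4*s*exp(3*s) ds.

Integrate by parts once (u = s, dv = -4*exp(3*s) ds).
An antiderivative is F(s) = (-12*s + 4)*exp(3*s)/9.
Then F(2) - F(0) = (-20*exp(6)/9) - (4/9) = -20*exp(6)/9 - 4/9.

-20*exp(6)/9 - 4/9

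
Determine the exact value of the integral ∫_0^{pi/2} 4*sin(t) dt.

An antiderivative is F(t) = -4*cos(t).
Then F(pi/2) - F(0) = (0) - (-4) = 4.

4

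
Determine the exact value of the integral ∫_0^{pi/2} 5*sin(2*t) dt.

An antiderivative is F(t) = -5*cos(2*t)/2.
Then F(pi/2) - F(0) = (5/2) - (-5/2) = 5.

5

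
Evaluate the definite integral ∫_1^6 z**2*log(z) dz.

Integrate by parts once (u = ln z, dv = z**2 dz).
An antiderivative is F(z) = z**3*(3*log(z) - 1)/9.
Then F(6) - F(1) = (-24 + 72*log(2) + 72*log(3)) - (-1/9) = -215/9 + 72*log(2) + 72*log(3).

-215/9 + 72*log(2) + 72*log(3)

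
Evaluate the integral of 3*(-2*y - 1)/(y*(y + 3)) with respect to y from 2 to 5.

Factor the denominator: y**2 + 3*y = (y + 3)y.
Partial fractions: 3*(-2*y - 1)/(y*(y + 3)) = -5/(y + 3) - 1/y.
An antiderivative is F(y) = -log(y) - 5*log(y + 3).
Then F(5) - F(2) = (-15*log(2) - log(5)) - (-5*log(5) - log(2)) = -14*log(2) + 4*log(5).

-14*log(2) + 4*log(5)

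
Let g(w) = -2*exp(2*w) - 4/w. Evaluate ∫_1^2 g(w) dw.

An antiderivative is F(w) = -exp(2*w) - 4*log(w).
Then F(2) - F(1) = (-exp(4) - log(16)) - (-exp(2)) = -exp(4) - log(16) + exp(2).

-exp(4) - log(16) + exp(2)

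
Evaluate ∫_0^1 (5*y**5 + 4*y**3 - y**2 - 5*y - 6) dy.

-7

By the power rule, an antiderivative is F(y) = 5*y**6/6 + y**4 - y**3/3 - 5*y**2/2 - 6*y.
Then F(1) - F(0) = (-7) - (0) = -7.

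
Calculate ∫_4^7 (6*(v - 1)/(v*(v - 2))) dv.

Factor the denominator: v**2 - 2*v = v(v - 2).
Partial fractions: 6*(v - 1)/(v*(v - 2)) = 3/v + 3/(v - 2).
An antiderivative is F(v) = 3*log(v) + 3*log(v - 2).
Then F(7) - F(4) = (3*log(5) + 3*log(7)) - (9*log(2)) = -9*log(2) + 3*log(5) + 3*log(7).

-9*log(2) + 3*log(5) + 3*log(7)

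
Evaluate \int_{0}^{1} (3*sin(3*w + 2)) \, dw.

Let u = 3*w + 2, so du = 3 dw. When w = 0, u = 2; when w = 1, u = 5.
The integral becomes ∫ sin(u) du from 2 to 5, with antiderivative -cos(u).
Back in w: F(w) = -cos(3*w + 2).
Then F(1) - F(0) = (-cos(5)) - (-cos(2)) = cos(2) - cos(5).

cos(2) - cos(5)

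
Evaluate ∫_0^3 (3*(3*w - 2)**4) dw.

16839/5

Let u = 3*w - 2, so du = 3 dw. When w = 0, u = -2; when w = 3, u = 7.
The integral becomes ∫ u**4 du from -2 to 7, with antiderivative u**5/5.
Back in w: F(w) = (3*w - 2)**5/5.
Then F(3) - F(0) = (16807/5) - (-32/5) = 16839/5.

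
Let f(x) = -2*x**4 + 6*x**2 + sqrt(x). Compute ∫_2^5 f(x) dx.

-5016/5 - 4*sqrt(2)/3 + 10*sqrt(5)/3

By the power rule, an antiderivative is F(x) = -2*x**5/5 + 2*x**(3/2)/3 + 2*x**3.
Then F(5) - F(2) = (-1000 + 10*sqrt(5)/3) - (4*sqrt(2)/3 + 16/5) = -5016/5 - 4*sqrt(2)/3 + 10*sqrt(5)/3.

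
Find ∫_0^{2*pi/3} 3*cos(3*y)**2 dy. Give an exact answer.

pi

Use the identity cos^2(3*y) = (1 + cos(6*y))/2.
An antiderivative is F(y) = 3*y/2 + sin(6*y)/4.
Then F(2*pi/3) - F(0) = (pi) - (0) = pi.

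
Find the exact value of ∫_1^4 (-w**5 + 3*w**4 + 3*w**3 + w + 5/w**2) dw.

By the power rule, an antiderivative is F(w) = -w**6/6 + 3*w**5/5 + 3*w**4/4 + w**2/2 - 5/w.
Then F(4) - F(1) = (7829/60) - (-199/60) = 669/5.

669/5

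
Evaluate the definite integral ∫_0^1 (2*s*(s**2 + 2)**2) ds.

19/3

Let u = s**2 + 2, so du = 2*s ds. When s = 0, u = 2; when s = 1, u = 3.
The integral becomes ∫ u**2 du from 2 to 3, with antiderivative u**3/3.
Back in s: F(s) = (s**2 + 2)**3/3.
Then F(1) - F(0) = (9) - (8/3) = 19/3.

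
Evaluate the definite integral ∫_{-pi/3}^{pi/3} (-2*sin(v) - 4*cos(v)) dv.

An antiderivative is F(v) = -4*sin(v) + 2*cos(v).
Then F(pi/3) - F(-pi/3) = (1 - 2*sqrt(3)) - (1 + 2*sqrt(3)) = -4*sqrt(3).

-4*sqrt(3)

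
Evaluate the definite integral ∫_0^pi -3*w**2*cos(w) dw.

Integrate by parts twice (u = w^2, dv = -3*cos(w) dw).
An antiderivative is F(w) = -3*w**2*sin(w) - 6*w*cos(w) + 6*sin(w).
Then F(pi) - F(0) = (6*pi) - (0) = 6*pi.

6*pi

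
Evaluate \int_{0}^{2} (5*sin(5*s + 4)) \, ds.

Let u = 5*s + 4, so du = 5 ds. When s = 0, u = 4; when s = 2, u = 14.
The integral becomes ∫ sin(u) du from 4 to 14, with antiderivative -cos(u).
Back in s: F(s) = -cos(5*s + 4).
Then F(2) - F(0) = (-cos(14)) - (-cos(4)) = cos(4) - cos(14).

cos(4) - cos(14)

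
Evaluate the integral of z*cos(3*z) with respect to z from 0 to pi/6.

-1/9 + pi/18

Integrate by parts once (u = z, dv = cos(3*z) dz).
An antiderivative is F(z) = z*sin(3*z)/3 + cos(3*z)/9.
Then F(pi/6) - F(0) = (pi/18) - (1/9) = -1/9 + pi/18.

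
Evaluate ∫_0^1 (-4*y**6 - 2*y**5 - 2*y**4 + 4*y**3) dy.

-32/105

By the power rule, an antiderivative is F(y) = -4*y**7/7 - y**6/3 - 2*y**5/5 + y**4.
Then F(1) - F(0) = (-32/105) - (0) = -32/105.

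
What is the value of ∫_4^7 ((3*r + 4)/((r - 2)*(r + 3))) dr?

-log(7) - log(2) + 3*log(5)

Factor the denominator: r**2 + r - 6 = (r + 3)(r - 2).
Partial fractions: (3*r + 4)/((r - 2)*(r + 3)) = 1/(r + 3) + 2/(r - 2).
An antiderivative is F(r) = 2*log(r - 2) + log(r + 3).
Then F(7) - F(4) = (log(2) + 3*log(5)) - (log(28)) = -log(7) - log(2) + 3*log(5).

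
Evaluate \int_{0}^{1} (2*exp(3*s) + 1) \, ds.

An antiderivative is F(s) = 2*exp(3*s)/3 + s.
Then F(1) - F(0) = (1 + 2*exp(3)/3) - (2/3) = 1/3 + 2*exp(3)/3.

1/3 + 2*exp(3)/3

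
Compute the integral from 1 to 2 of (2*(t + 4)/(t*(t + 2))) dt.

Factor the denominator: t**2 + 2*t = (t + 2)t.
Partial fractions: 2*(t + 4)/(t*(t + 2)) = -2/(t + 2) + 4/t.
An antiderivative is F(t) = 4*log(t) - 2*log(t + 2).
Then F(2) - F(1) = (0) - (-log(9)) = log(9).

log(9)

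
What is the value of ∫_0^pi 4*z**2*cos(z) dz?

Integrate by parts twice (u = z^2, dv = 4*cos(z) dz).
An antiderivative is F(z) = 4*z**2*sin(z) + 8*z*cos(z) - 8*sin(z).
Then F(pi) - F(0) = (-8*pi) - (0) = -8*pi.

-8*pi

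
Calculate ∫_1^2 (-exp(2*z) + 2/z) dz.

-exp(4)/2 + log(4) + exp(2)/2

An antiderivative is F(z) = -exp(2*z)/2 + 2*log(z).
Then F(2) - F(1) = (-exp(4)/2 + log(4)) - (-exp(2)/2) = -exp(4)/2 + log(4) + exp(2)/2.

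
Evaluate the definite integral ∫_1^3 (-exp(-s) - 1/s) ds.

-log(3) - exp(-1) + exp(-3)

An antiderivative is F(s) = -log(s) + exp(-s).
Then F(3) - F(1) = (-log(3) + exp(-3)) - (exp(-1)) = -log(3) - exp(-1) + exp(-3).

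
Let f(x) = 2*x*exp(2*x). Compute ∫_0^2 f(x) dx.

1/2 + 3*exp(4)/2

Integrate by parts once (u = x, dv = 2*exp(2*x) dx).
An antiderivative is F(x) = (2*x - 1)*exp(2*x)/2.
Then F(2) - F(0) = (3*exp(4)/2) - (-1/2) = 1/2 + 3*exp(4)/2.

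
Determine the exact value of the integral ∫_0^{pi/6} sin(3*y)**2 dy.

pi/12

Use the identity sin^2(3*y) = (1 - cos(6*y))/2.
An antiderivative is F(y) = y/2 - sin(6*y)/12.
Then F(pi/6) - F(0) = (pi/12) - (0) = pi/12.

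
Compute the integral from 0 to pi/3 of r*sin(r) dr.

-pi/6 + sqrt(3)/2

Integrate by parts once (u = r, dv = sin(r) dr).
An antiderivative is F(r) = -r*cos(r) + sin(r).
Then F(pi/3) - F(0) = (-pi/6 + sqrt(3)/2) - (0) = -pi/6 + sqrt(3)/2.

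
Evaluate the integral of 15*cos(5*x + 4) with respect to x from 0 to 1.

Let u = 5*x + 4, so du = 5 dx. When x = 0, u = 4; when x = 1, u = 9.
The integral becomes 3·∫ cos(u) du from 4 to 9, with antiderivative 3*sin(u).
Back in x: F(x) = 3*sin(5*x + 4).
Then F(1) - F(0) = (3*sin(9)) - (3*sin(4)) = 3*sin(9) - 3*sin(4).

3*sin(9) - 3*sin(4)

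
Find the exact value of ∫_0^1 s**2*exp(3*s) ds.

Integrate by parts twice (u = s^2, dv = exp(3*s) ds).
An antiderivative is F(s) = (9*s**2 - 6*s + 2)*exp(3*s)/27.
Then F(1) - F(0) = (5*exp(3)/27) - (2/27) = -2/27 + 5*exp(3)/27.

-2/27 + 5*exp(3)/27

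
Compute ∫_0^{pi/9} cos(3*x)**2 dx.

sqrt(3)/24 + pi/18

Use the identity cos^2(3*x) = (1 + cos(6*x))/2.
An antiderivative is F(x) = x/2 + sin(6*x)/12.
Then F(pi/9) - F(0) = (sqrt(3)/24 + pi/18) - (0) = sqrt(3)/24 + pi/18.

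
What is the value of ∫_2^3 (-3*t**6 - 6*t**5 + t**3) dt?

-42873/28

By the power rule, an antiderivative is F(t) = -3*t**7/7 - t**6 + t**4/4.
Then F(3) - F(2) = (-46089/28) - (-804/7) = -42873/28.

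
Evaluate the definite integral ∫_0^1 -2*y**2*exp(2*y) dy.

Integrate by parts twice (u = y^2, dv = -2*exp(2*y) dy).
An antiderivative is F(y) = (-2*y**2 + 2*y - 1)*exp(2*y)/2.
Then F(1) - F(0) = (-exp(2)/2) - (-1/2) = 1/2 - exp(2)/2.

1/2 - exp(2)/2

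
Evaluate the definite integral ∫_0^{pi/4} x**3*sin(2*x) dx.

-3/8 + 3*pi**2/64

Integrate by parts 3 times (u = x^3, dv = sin(2*x) dx).
An antiderivative is F(x) = -x**3*cos(2*x)/2 + 3*x**2*sin(2*x)/4 + 3*x*cos(2*x)/4 - 3*sin(2*x)/8.
Then F(pi/4) - F(0) = (-3/8 + 3*pi**2/64) - (0) = -3/8 + 3*pi**2/64.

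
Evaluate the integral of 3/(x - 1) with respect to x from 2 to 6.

An antiderivative is F(x) = 3*log(x - 1).
Then F(6) - F(2) = (3*log(5)) - (0) = 3*log(5).

3*log(5)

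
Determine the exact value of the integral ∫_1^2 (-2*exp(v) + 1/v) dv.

An antiderivative is F(v) = -2*exp(v) + log(v).
Then F(2) - F(1) = (-2*exp(2) + log(2)) - (-2*exp(1)) = -2*exp(2) + log(2) + 2*exp(1).

-2*exp(2) + log(2) + 2*exp(1)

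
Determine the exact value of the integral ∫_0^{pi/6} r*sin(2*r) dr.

Integrate by parts once (u = r, dv = sin(2*r) dr).
An antiderivative is F(r) = -r*cos(2*r)/2 + sin(2*r)/4.
Then F(pi/6) - F(0) = (-pi/24 + sqrt(3)/8) - (0) = -pi/24 + sqrt(3)/8.

-pi/24 + sqrt(3)/8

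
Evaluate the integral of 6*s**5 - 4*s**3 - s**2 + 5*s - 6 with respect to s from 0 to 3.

By the power rule, an antiderivative is F(s) = s**6 - s**4 - s**3/3 + 5*s**2/2 - 6*s.
Then F(3) - F(0) = (1287/2) - (0) = 1287/2.

1287/2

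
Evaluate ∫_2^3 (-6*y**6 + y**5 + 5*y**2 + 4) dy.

-22657/14

By the power rule, an antiderivative is F(y) = -6*y**7/7 + y**6/6 + 5*y**3/3 + 4*y.
Then F(3) - F(2) = (-23745/14) - (-544/7) = -22657/14.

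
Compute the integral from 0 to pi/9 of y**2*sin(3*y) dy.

Integrate by parts twice (u = y^2, dv = sin(3*y) dy).
An antiderivative is F(y) = -y**2*cos(3*y)/3 + 2*y*sin(3*y)/9 + 2*cos(3*y)/27.
Then F(pi/9) - F(0) = (-pi**2/486 + 1/27 + sqrt(3)*pi/81) - (2/27) = -1/27 - pi**2/486 + sqrt(3)*pi/81.

-1/27 - pi**2/486 + sqrt(3)*pi/81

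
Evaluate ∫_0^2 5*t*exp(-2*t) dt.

Integrate by parts once (u = t, dv = 5*exp(-2*t) dt).
An antiderivative is F(t) = (-10*t - 5)*exp(-2*t)/4.
Then F(2) - F(0) = (-25*exp(-4)/4) - (-5/4) = 5/4 - 25*exp(-4)/4.

5/4 - 25*exp(-4)/4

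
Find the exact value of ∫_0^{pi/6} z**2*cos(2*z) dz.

Integrate by parts twice (u = z^2, dv = cos(2*z) dz).
An antiderivative is F(z) = z**2*sin(2*z)/2 + z*cos(2*z)/2 - sin(2*z)/4.
Then F(pi/6) - F(0) = (-sqrt(3)/8 + sqrt(3)*pi**2/144 + pi/24) - (0) = -sqrt(3)/8 + sqrt(3)*pi**2/144 + pi/24.

-sqrt(3)/8 + sqrt(3)*pi**2/144 + pi/24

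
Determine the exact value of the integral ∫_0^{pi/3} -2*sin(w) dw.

-1

An antiderivative is F(w) = 2*cos(w).
Then F(pi/3) - F(0) = (1) - (2) = -1.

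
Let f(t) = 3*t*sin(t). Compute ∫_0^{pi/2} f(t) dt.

Integrate by parts once (u = t, dv = 3*sin(t) dt).
An antiderivative is F(t) = -3*t*cos(t) + 3*sin(t).
Then F(pi/2) - F(0) = (3) - (0) = 3.

3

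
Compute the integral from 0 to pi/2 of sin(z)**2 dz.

Use the identity sin^2(z) = (1 - cos(2*z))/2.
An antiderivative is F(z) = z/2 - sin(2*z)/4.
Then F(pi/2) - F(0) = (pi/4) - (0) = pi/4.

pi/4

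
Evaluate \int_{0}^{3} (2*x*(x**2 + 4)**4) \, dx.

370269/5

Let u = x**2 + 4, so du = 2*x dx. When x = 0, u = 4; when x = 3, u = 13.
The integral becomes ∫ u**4 du from 4 to 13, with antiderivative u**5/5.
Back in x: F(x) = (x**2 + 4)**5/5.
Then F(3) - F(0) = (371293/5) - (1024/5) = 370269/5.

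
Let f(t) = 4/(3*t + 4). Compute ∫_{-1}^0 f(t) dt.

8*log(2)/3

An antiderivative is F(t) = 4*log(3*t + 4)/3.
Then F(0) - F(-1) = (8*log(2)/3) - (0) = 8*log(2)/3.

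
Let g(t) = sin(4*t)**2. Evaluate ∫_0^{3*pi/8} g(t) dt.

Use the identity sin^2(4*t) = (1 - cos(8*t))/2.
An antiderivative is F(t) = t/2 - sin(8*t)/16.
Then F(3*pi/8) - F(0) = (3*pi/16) - (0) = 3*pi/16.

3*pi/16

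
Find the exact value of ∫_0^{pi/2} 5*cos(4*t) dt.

0

An antiderivative is F(t) = 5*sin(4*t)/4.
Then F(pi/2) - F(0) = (0) - (0) = 0.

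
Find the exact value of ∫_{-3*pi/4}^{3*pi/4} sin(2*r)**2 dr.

Use the identity sin^2(2*r) = (1 - cos(4*r))/2.
An antiderivative is F(r) = r/2 - sin(4*r)/8.
Then F(3*pi/4) - F(-3*pi/4) = (3*pi/8) - (-3*pi/8) = 3*pi/4.

3*pi/4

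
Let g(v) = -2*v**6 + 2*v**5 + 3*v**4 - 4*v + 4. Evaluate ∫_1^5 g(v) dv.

By the power rule, an antiderivative is F(v) = -2*v**7/7 + v**6/3 + 3*v**5/5 - 2*v**2 + 4*v.
Then F(5) - F(1) = (-320630/21) - (278/105) = -534476/35.

-534476/35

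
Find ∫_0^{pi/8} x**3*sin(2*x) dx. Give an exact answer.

sqrt(2)*(-384 - pi**3 + 12*pi**2 + 96*pi)/2048

Integrate by parts 3 times (u = x^3, dv = sin(2*x) dx).
An antiderivative is F(x) = -x**3*cos(2*x)/2 + 3*x**2*sin(2*x)/4 + 3*x*cos(2*x)/4 - 3*sin(2*x)/8.
Then F(pi/8) - F(0) = (sqrt(2)*(-384 - pi**3 + 12*pi**2 + 96*pi)/2048) - (0) = sqrt(2)*(-384 - pi**3 + 12*pi**2 + 96*pi)/2048.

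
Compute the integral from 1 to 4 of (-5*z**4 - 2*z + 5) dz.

By the power rule, an antiderivative is F(z) = -z**5 - z**2 + 5*z.
Then F(4) - F(1) = (-1020) - (3) = -1023.

-1023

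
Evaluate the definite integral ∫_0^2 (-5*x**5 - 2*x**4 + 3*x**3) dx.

By the power rule, an antiderivative is F(x) = -5*x**6/6 - 2*x**5/5 + 3*x**4/4.
Then F(2) - F(0) = (-812/15) - (0) = -812/15.

-812/15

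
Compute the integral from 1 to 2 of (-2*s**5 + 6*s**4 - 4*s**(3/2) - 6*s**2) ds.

By the power rule, an antiderivative is F(s) = -s**6/3 - 8*s**(5/2)/5 + 6*s**5/5 - 2*s**3.
Then F(2) - F(1) = (16/15 - 32*sqrt(2)/5) - (-41/15) = 19/5 - 32*sqrt(2)/5.

19/5 - 32*sqrt(2)/5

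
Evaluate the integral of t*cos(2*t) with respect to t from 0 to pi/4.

Integrate by parts once (u = t, dv = cos(2*t) dt).
An antiderivative is F(t) = t*sin(2*t)/2 + cos(2*t)/4.
Then F(pi/4) - F(0) = (pi/8) - (1/4) = -1/4 + pi/8.

-1/4 + pi/8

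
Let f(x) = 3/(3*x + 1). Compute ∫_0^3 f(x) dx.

log(10)

An antiderivative is F(x) = log(3*x + 1).
Then F(3) - F(0) = (log(10)) - (0) = log(10).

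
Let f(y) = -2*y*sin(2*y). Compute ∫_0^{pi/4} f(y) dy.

Integrate by parts once (u = y, dv = -2*sin(2*y) dy).
An antiderivative is F(y) = y*cos(2*y) - sin(2*y)/2.
Then F(pi/4) - F(0) = (-1/2) - (0) = -1/2.

-1/2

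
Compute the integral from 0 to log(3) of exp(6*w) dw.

364/3

Let u = exp(w), so du = exp(w) dw. When w = 0, u = 1; when w = log(3), u = 3.
The integral becomes ∫ u**5 du from 1 to 3, with antiderivative u**6/6.
Back in w: F(w) = exp(6*w)/6.
Then F(log(3)) - F(0) = (243/2) - (1/6) = 364/3.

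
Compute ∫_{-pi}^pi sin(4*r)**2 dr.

pi

Use the identity sin^2(4*r) = (1 - cos(8*r))/2.
An antiderivative is F(r) = r/2 - sin(8*r)/16.
Then F(pi) - F(-pi) = (pi/2) - (-pi/2) = pi.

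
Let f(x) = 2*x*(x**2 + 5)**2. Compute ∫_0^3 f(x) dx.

873

Let u = x**2 + 5, so du = 2*x dx. When x = 0, u = 5; when x = 3, u = 14.
The integral becomes ∫ u**2 du from 5 to 14, with antiderivative u**3/3.
Back in x: F(x) = (x**2 + 5)**3/3.
Then F(3) - F(0) = (2744/3) - (125/3) = 873.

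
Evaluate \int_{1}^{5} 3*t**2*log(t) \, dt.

Integrate by parts once (u = ln t, dv = 3*t**2 dt).
An antiderivative is F(t) = t**3*(3*log(t) - 1)/3.
Then F(5) - F(1) = (-125/3 + 125*log(5)) - (-1/3) = -124/3 + 125*log(5).

-124/3 + 125*log(5)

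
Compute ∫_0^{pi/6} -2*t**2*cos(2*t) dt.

-pi/12 - sqrt(3)*pi**2/72 + sqrt(3)/4

Integrate by parts twice (u = t^2, dv = -2*cos(2*t) dt).
An antiderivative is F(t) = -t**2*sin(2*t) - t*cos(2*t) + sin(2*t)/2.
Then F(pi/6) - F(0) = (-pi/12 - sqrt(3)*pi**2/72 + sqrt(3)/4) - (0) = -pi/12 - sqrt(3)*pi**2/72 + sqrt(3)/4.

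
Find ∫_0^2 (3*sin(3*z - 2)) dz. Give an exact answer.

cos(2) - cos(4)

Let u = 3*z - 2, so du = 3 dz. When z = 0, u = -2; when z = 2, u = 4.
The integral becomes ∫ sin(u) du from -2 to 4, with antiderivative -cos(u).
Back in z: F(z) = -cos(3*z - 2).
Then F(2) - F(0) = (-cos(4)) - (-cos(2)) = cos(2) - cos(4).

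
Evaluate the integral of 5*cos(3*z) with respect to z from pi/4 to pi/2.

-5/3 - 5*sqrt(2)/6

An antiderivative is F(z) = 5*sin(3*z)/3.
Then F(pi/2) - F(pi/4) = (-5/3) - (5*sqrt(2)/6) = -5/3 - 5*sqrt(2)/6.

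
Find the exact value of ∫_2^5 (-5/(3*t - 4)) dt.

An antiderivative is F(t) = -5*log(3*t - 4)/3.
Then F(5) - F(2) = (-5*log(11)/3) - (-5*log(2)/3) = -5*log(11)/3 + 5*log(2)/3.

-5*log(11)/3 + 5*log(2)/3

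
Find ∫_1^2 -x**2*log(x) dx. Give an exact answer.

Integrate by parts once (u = ln x, dv = -x**2 dx).
An antiderivative is F(x) = -x**3*(3*log(x) - 1)/9.
Then F(2) - F(1) = (8/9 - 8*log(2)/3) - (1/9) = 7/9 - 8*log(2)/3.

7/9 - 8*log(2)/3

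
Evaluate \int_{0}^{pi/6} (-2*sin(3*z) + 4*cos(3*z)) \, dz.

2/3

An antiderivative is F(z) = 4*sin(3*z)/3 + 2*cos(3*z)/3.
Then F(pi/6) - F(0) = (4/3) - (2/3) = 2/3.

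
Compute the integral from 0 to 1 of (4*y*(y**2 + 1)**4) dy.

Let u = y**2 + 1, so du = 2*y dy. When y = 0, u = 1; when y = 1, u = 2.
The integral becomes 2·∫ u**4 du from 1 to 2, with antiderivative 2*u**5/5.
Back in y: F(y) = 2*(y**2 + 1)**5/5.
Then F(1) - F(0) = (64/5) - (2/5) = 62/5.

62/5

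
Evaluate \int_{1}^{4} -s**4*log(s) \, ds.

1023/25 - 2048*log(2)/5

Integrate by parts once (u = ln s, dv = -s**4 ds).
An antiderivative is F(s) = -s**5*(5*log(s) - 1)/25.
Then F(4) - F(1) = (1024/25 - 2048*log(2)/5) - (1/25) = 1023/25 - 2048*log(2)/5.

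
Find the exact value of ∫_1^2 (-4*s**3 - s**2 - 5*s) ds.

-149/6

By the power rule, an antiderivative is F(s) = -s**4 - s**3/3 - 5*s**2/2.
Then F(2) - F(1) = (-86/3) - (-23/6) = -149/6.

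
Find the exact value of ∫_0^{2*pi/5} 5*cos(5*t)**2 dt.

pi

Use the identity cos^2(5*t) = (1 + cos(10*t))/2.
An antiderivative is F(t) = 5*t/2 + sin(10*t)/4.
Then F(2*pi/5) - F(0) = (pi) - (0) = pi.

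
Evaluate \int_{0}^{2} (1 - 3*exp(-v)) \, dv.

An antiderivative is F(v) = v + 3*exp(-v).
Then F(2) - F(0) = (3*exp(-2) + 2) - (3) = -1 + 3*exp(-2).

-1 + 3*exp(-2)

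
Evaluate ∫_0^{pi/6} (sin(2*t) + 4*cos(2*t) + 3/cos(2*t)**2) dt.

1/4 + 5*sqrt(3)/2

An antiderivative is F(t) = 2*sin(2*t) - cos(2*t)/2 + 3*tan(2*t)/2.
Then F(pi/6) - F(0) = (-1/4 + 5*sqrt(3)/2) - (-1/2) = 1/4 + 5*sqrt(3)/2.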